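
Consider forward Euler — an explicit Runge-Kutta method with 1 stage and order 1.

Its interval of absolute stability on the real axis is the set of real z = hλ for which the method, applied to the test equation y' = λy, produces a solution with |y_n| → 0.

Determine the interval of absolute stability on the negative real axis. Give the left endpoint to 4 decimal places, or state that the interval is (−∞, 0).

z∈(-2.0000,0).

With y'=λy (z=hλ):
  order 1, 1-stage ⇒ R(z)=1+z
  (e.g. R(-1.3)=-0.30000, |R|=0.30000)

Need |R(x)|<1, x<0.
x=-1.3: |R|=0.3000
|R(-2.31)|=1.3100 |R(-2.03)|=1.0300 |R(-1.97)|=0.9700
Bisect:
  x_lo=-2.6237 |R|=1.6237  x_hi=-0.0810 |R|=0.9190
  mid=-1.35231 |R|=0.35231 →hi
  mid=-1.98798 |R|=0.98798 →hi
  mid=-2.30582 |R|=1.30582 →lo
  mid=-2.14690 |R|=1.14690 →lo
  mid=-2.06744 |R|=1.06744 →lo
  mid=-2.02771 |R|=1.02771 →lo
  mid=-2.00785 |R|=1.00785 →lo
  ...
  [-2.00009,-1.99993] ⇒ x*=-2.0000
Stable set (-2.0000, 0).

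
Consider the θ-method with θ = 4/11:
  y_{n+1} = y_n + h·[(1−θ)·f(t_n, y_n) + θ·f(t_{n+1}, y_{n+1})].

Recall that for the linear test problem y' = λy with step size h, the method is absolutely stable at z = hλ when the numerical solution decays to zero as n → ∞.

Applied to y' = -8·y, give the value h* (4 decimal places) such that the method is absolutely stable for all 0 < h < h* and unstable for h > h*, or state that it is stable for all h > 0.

(-7.3333,0); λ=-8 ⇒ h* = (22/3)/8 = 0.9167.

With y'=λy (z=hλ):
  y_{n+1} = y_n + z·[7/11·y_n + 4/11·y_{n+1}] ⇒ (1 − 4/11z)y_{n+1} = (1 + 7/11z)y_n
  ⇒ R(z) = (1 + 7/11z)/(1 − 4/11z).

Find x<0 with |R(x)|<1.
x=-1.41: |R|=0.0679
R=−1: 1+7/11x = −1+4/11x ⇒ -3/11x=2 ⇒ x=2/(-3/11)=-7.3333
Confirm numerically:
  x=-3.879: |R|=0.60918 <1
  x=-3.646: |R|=0.56762 <1
  x=-3.622: |R|=0.56317 <1
  x=-2.963: |R|=0.42626 <1
  x=-7.776: |R|=1.03154 >1
  x=-7.692: |R|=1.02576 >1
  x=-7.646: |R|=1.02256 >1
So |R|<1 on (-7.3333, 0).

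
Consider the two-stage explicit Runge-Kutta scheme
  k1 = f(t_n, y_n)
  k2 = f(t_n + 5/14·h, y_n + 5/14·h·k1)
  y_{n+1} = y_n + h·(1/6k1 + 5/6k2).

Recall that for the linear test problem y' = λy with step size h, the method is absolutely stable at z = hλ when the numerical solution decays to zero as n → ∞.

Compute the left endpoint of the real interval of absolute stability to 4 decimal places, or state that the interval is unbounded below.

z* = -3.3600.

With y'=λy (z=hλ):
  k1=λy_n ⇒ h·k1=z·y_n;  k2=λ(1+5/14z)y_n ⇒ h·k2=z(1+5/14z)y_n
  y_{n+1}/y_n = 1 + 1/6z + 5/6z(1+5/14z) = 1 + z + 25/84z²
  Hence R(z) = 1 + z + 25/84z².

Solve |R(x)|<1 on ℝ⁻.
x=-0.8: |R|=0.3905
R=1: x+25/84x²=0 ⇒ x=−84/25=-3.3600; min R=1−1/(4·25/84)=0.1600>−1
Confirm numerically:
  x=-3.083: |R|=0.74584 <1
  x=-2.573: |R|=0.39734 <1
  x=-2.458: |R|=0.34014 <1
  x=-3.629: |R|=1.29054 >1
  x=-3.484: |R|=1.12858 >1
Stable set (-3.3600, 0).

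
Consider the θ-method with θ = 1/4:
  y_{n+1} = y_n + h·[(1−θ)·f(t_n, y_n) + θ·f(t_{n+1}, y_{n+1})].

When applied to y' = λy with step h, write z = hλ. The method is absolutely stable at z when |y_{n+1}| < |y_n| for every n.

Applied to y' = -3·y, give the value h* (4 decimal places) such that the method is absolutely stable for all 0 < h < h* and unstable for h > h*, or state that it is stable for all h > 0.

(-4.0000,0); λ=-3 ⇒ h* = (4)/3 = 1.3333.

With y'=λy (z=hλ):
  y_{n+1} = y_n + z·[3/4·y_n + 1/4·y_{n+1}] ⇒ (1 − 1/4z)y_{n+1} = (1 + 3/4z)y_n
  R(z) = (1 + 3/4z)/(1 − 1/4z).

Find x<0 with |R(x)|<1.
x=-1.07: |R|=0.1558
R=−1: 1+3/4x = −1+1/4x ⇒ -1/2x=2 ⇒ x=2/(-1/2)=-4.0000
Confirm numerically:
  x=-2.857: |R|=0.66662 <1
  x=-2.350: |R|=0.48031 <1
  x=-1.844: |R|=0.26215 <1
  x=-1.785: |R|=0.23423 <1
  x=-4.279: |R|=1.06740 >1
  x=-4.100: |R|=1.02469 >1
  x=-4.055: |R|=1.01366 >1
So |R|<1 on (-4.0000, 0).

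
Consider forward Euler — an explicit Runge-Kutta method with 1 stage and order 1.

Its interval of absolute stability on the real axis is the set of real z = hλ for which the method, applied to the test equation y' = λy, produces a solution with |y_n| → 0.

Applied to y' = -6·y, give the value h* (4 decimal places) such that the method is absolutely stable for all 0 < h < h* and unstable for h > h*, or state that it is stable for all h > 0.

On y'=λy, z=hλ:
  order 1, 1-stage ⇒ R(z)=1+z
  (e.g. R(-0.34)=0.66000, |R|=0.66000)

Solve |R(x)|<1 on ℝ⁻.
x=-0.34: |R|=0.6600
|R(-2)|=1.0000 |R(-1.76)|=0.7600 |R(-0.93)|=0.0700
Bisect:
  x_lo=-2.3691 |R|=1.3691  x_hi=-0.2042 |R|=0.7958
  mid=-1.28665 |R|=0.28665 →hi
  mid=-1.82787 |R|=0.82787 →hi
  mid=-2.09847 |R|=1.09847 →lo
  mid=-1.96317 |R|=0.96317 →hi
  mid=-2.03082 |R|=1.03082 →lo
  mid=-1.99700 |R|=0.99700 →hi
  mid=-2.01391 |R|=1.01391 →lo
  mid=-2.00545 |R|=1.00545 →lo
  ...
  [-2.00004,-1.99990] ⇒ x*=-2.0000
So |R|<1 on (-2.0000, 0).

(-2.0000,0); λ=-6 ⇒ h* = 0.3333.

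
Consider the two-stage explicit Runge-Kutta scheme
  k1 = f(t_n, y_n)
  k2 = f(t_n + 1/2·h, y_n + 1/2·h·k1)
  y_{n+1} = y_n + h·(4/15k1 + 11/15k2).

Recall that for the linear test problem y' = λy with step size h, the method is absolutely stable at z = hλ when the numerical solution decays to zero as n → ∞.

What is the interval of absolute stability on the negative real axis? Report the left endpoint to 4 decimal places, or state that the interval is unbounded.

Set f=λy, z=hλ:
  k1=λy_n ⇒ h·k1=z·y_n;  k2=λ(1+1/2z)y_n ⇒ h·k2=z(1+1/2z)y_n
  y_{n+1}/y_n = 1 + 4/15z + 11/15z(1+1/2z) = 1 + z + 11/30z²
  ⇒ R(z) = 1 + z + 11/30z².

Need |R(x)|<1, x<0.
x=-1.67: |R|=0.3526
R=1: x+11/30x²=0 ⇒ x=−30/11=-2.7273; min R=1−1/(4·11/30)=0.3182>−1
Confirm numerically:
  x=-2.230: |R|=0.59340 <1
  x=-1.808: |R|=0.39058 <1
  x=-1.784: |R|=0.38297 <1
  x=-3.181: |R|=1.52921 >1
  x=-2.915: |R|=1.20065 >1
Stable set (-2.7273, 0).

(-2.7273, 0).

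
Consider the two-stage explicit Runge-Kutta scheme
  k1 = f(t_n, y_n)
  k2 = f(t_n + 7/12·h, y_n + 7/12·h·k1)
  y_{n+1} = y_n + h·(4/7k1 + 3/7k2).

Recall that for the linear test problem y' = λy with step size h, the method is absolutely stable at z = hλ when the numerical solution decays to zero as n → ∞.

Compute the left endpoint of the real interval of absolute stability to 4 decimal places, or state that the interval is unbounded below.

With y'=λy (z=hλ):
  k1=λy_n ⇒ h·k1=z·y_n;  k2=λ(1+7/12z)y_n ⇒ h·k2=z(1+7/12z)y_n
  y_{n+1}/y_n = 1 + 4/7z + 3/7z(1+7/12z) = 1 + z + 1/4z²
  R(z) = 1 + z + 1/4z².

Find x<0 with |R(x)|<1.
x=-1.46: |R|=0.0729
R=1: x+1/4x²=0 ⇒ x=−4=-4.0000; min R=1−1/(4·1/4)=0.0000>−1
Confirm numerically:
  x=-2.623: |R|=0.09703 <1
  x=-2.366: |R|=0.03349 <1
  x=-2.209: |R|=0.01092 <1
  x=-4.569: |R|=1.64994 >1
  x=-4.414: |R|=1.45685 >1
  x=-4.406: |R|=1.44721 >1
Stable set (-4.0000, 0).

z* = -4.0000.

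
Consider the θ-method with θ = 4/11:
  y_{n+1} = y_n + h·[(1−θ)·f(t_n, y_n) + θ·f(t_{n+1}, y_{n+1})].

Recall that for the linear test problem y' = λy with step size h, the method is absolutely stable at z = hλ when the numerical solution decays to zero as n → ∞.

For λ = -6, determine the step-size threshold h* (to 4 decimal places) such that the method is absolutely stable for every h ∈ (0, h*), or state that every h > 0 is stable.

(-7.3333,0); λ=-6 ⇒ h* = (22/3)/6 = 1.2222.

With y'=λy (z=hλ):
  y_{n+1} = y_n + z·[7/11·y_n + 4/11·y_{n+1}] ⇒ (1 − 4/11z)y_{n+1} = (1 + 7/11z)y_n
  Hence R(z) = (1 + 7/11z)/(1 − 4/11z).

Solve |R(x)|<1 on ℝ⁻.
x=-0.61: |R|=0.5007
R=−1: 1+7/11x = −1+4/11x ⇒ -3/11x=2 ⇒ x=2/(-3/11)=-7.3333
Confirm numerically:
  x=-5.211: |R|=0.80006 <1
  x=-4.657: |R|=0.72901 <1
  x=-3.983: |R|=0.62680 <1
  x=-3.066: |R|=0.44971 <1
  x=-7.722: |R|=1.02784 >1
  x=-7.622: |R|=1.02087 >1
  x=-7.532: |R|=1.01449 >1
Stable set (-7.3333, 0).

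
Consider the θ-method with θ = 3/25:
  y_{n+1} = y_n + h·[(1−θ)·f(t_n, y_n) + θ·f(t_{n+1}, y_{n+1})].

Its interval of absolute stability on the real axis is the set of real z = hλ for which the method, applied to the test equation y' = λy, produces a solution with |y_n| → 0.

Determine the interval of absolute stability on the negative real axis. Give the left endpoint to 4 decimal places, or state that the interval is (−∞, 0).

Set f=λy, z=hλ:
  y_{n+1} = y_n + z·[22/25·y_n + 3/25·y_{n+1}] ⇒ (1 − 3/25z)y_{n+1} = (1 + 22/25z)y_n
  Hence R(z) = (1 + 22/25z)/(1 − 3/25z).

Need |R(x)|<1, x<0.
x=-1.1: |R|=0.0283
R=−1: 1+22/25x = −1+3/25x ⇒ -19/25x=2 ⇒ x=2/(-19/25)=-2.6316
Confirm numerically:
  x=-2.364: |R|=0.84158 <1
  x=-2.350: |R|=0.83307 <1
  x=-2.148: |R|=0.70780 <1
  x=-3.201: |R|=1.31266 >1
  x=-3.025: |R|=1.21937 >1
Stable set (-2.6316, 0).

(-2.6316, 0).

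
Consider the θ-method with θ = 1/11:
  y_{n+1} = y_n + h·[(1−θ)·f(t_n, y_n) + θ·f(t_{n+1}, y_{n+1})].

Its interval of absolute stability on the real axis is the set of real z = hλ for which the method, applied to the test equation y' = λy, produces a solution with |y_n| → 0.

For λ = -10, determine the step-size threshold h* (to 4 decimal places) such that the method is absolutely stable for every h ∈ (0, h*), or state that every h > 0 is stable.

Test eqn y'=λy, z=hλ:
  y_{n+1} = y_n + z·[10/11·y_n + 1/11·y_{n+1}] ⇒ (1 − 1/11z)y_{n+1} = (1 + 10/11z)y_n
  ⇒ R(z) = (1 + 10/11z)/(1 − 1/11z).

Solve |R(x)|<1 on ℝ⁻.
x=-1.47: |R|=0.2967
R=−1: 1+10/11x = −1+1/11x ⇒ -9/11x=2 ⇒ x=2/(-9/11)=-2.4444
Confirm numerically:
  x=-2.099: |R|=0.76265 <1
  x=-1.711: |R|=0.48069 <1
  x=-1.618: |R|=0.41052 <1
  x=-1.497: |R|=0.31768 <1
  x=-2.884: |R|=1.28493 >1
  x=-2.752: |R|=1.20128 >1
  x=-2.494: |R|=1.03305 >1
Interval (-2.4444, 0).

(-2.4444,0); λ=-10 ⇒ h* = (22/9)/10 = 0.2444.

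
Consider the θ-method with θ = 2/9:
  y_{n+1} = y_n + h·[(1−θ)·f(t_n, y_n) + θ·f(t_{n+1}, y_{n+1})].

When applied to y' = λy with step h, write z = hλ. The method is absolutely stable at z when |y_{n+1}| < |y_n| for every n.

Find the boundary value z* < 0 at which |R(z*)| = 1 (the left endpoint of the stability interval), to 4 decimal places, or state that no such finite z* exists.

left endpoint -3.6000.

Set f=λy, z=hλ:
  y_{n+1} = y_n + z·[7/9·y_n + 2/9·y_{n+1}] ⇒ (1 − 2/9z)y_{n+1} = (1 + 7/9z)y_n
  ⇒ R(z) = (1 + 7/9z)/(1 − 2/9z).

Solve |R(x)|<1 on ℝ⁻.
x=-0.66: |R|=0.4244
R=−1: 1+7/9x = −1+2/9x ⇒ -5/9x=2 ⇒ x=2/(-5/9)=-3.6000
Confirm numerically:
  x=-3.256: |R|=0.88912 <1
  x=-2.959: |R|=0.78516 <1
  x=-2.605: |R|=0.64989 <1
  x=-4.042: |R|=1.12936 >1
  x=-4.012: |R|=1.12101 >1
  x=-3.728: |R|=1.03889 >1
Stable set (-3.6000, 0).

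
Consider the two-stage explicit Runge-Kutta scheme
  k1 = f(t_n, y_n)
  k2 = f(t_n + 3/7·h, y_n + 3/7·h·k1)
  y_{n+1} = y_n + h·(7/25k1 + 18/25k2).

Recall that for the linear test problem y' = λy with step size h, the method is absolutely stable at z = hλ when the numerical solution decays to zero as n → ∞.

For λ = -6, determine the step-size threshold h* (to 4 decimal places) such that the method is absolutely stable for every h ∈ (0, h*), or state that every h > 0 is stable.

(-3.2407,0); λ=-6 ⇒ h* = (175/54)/6 = 0.5401.

Set f=λy, z=hλ:
  k1=λy_n ⇒ h·k1=z·y_n;  k2=λ(1+3/7z)y_n ⇒ h·k2=z(1+3/7z)y_n
  y_{n+1}/y_n = 1 + 7/25z + 18/25z(1+3/7z) = 1 + z + 54/175z²
  Hence R(z) = 1 + z + 54/175z².

Solve |R(x)|<1 on ℝ⁻.
x=-0.62: |R|=0.4986
R=1: x+54/175x²=0 ⇒ x=−175/54=-3.2407; min R=1−1/(4·54/175)=0.1898>−1
Confirm numerically:
  x=-3.080: |R|=0.84723 <1
  x=-2.964: |R|=0.74689 <1
  x=-1.810: |R|=0.20091 <1
  x=-3.654: |R|=1.46596 >1
  x=-3.348: |R|=1.11081 >1
Interval (-3.2407, 0).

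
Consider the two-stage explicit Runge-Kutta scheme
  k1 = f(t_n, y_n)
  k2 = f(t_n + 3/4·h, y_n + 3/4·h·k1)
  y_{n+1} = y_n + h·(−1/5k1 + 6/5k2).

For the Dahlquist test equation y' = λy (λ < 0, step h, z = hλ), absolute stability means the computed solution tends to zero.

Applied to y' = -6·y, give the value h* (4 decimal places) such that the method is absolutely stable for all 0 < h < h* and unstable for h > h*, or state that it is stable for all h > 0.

Test eqn y'=λy, z=hλ:
  k1=λy_n ⇒ h·k1=z·y_n;  k2=λ(1+3/4z)y_n ⇒ h·k2=z(1+3/4z)y_n
  y_{n+1}/y_n = 1 − 1/5z + 6/5z(1+3/4z) = 1 + z + 9/10z²
  Hence R(z) = 1 + z + 9/10z².

Solve |R(x)|<1 on ℝ⁻.
x=-1.61: |R|=1.7229
R=1: x+9/10x²=0 ⇒ x=−10/9=-1.1111; min R=1−1/(4·9/10)=0.7222>−1
Confirm numerically:
  x=-0.944: |R|=0.85802 <1
  x=-0.845: |R|=0.79762 <1
  x=-0.611: |R|=0.72499 <1
  x=-0.525: |R|=0.72306 <1
  x=-1.693: |R|=1.88662 >1
  x=-1.602: |R|=1.70776 >1
  x=-1.551: |R|=1.61404 >1
So |R|<1 on (-1.1111, 0).

(-1.1111,0); λ=-6 ⇒ h* = (10/9)/6 = 0.1852.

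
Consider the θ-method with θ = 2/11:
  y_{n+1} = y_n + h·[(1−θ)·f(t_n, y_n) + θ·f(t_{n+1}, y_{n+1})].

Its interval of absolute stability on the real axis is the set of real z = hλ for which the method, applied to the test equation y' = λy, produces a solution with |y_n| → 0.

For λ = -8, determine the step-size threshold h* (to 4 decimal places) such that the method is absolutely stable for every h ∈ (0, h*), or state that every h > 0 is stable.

(-3.1429,0); λ=-8 ⇒ h* = (22/7)/8 = 0.3929.

Test eqn y'=λy, z=hλ:
  y_{n+1} = y_n + z·[9/11·y_n + 2/11·y_{n+1}] ⇒ (1 − 2/11z)y_{n+1} = (1 + 9/11z)y_n
  Hence R(z) = (1 + 9/11z)/(1 − 2/11z).

Boundary: |R(x)|=1, x<0.
x=-1.73: |R|=0.3160
R=−1: 1+9/11x = −1+2/11x ⇒ -7/11x=2 ⇒ x=2/(-7/11)=-3.1429
Confirm numerically:
  x=-2.856: |R|=0.87985 <1
  x=-2.591: |R|=0.76128 <1
  x=-2.226: |R|=0.58465 <1
  x=-1.675: |R|=0.28397 <1
  x=-3.548: |R|=1.15672 >1
  x=-3.390: |R|=1.09730 >1
Interval (-3.1429, 0).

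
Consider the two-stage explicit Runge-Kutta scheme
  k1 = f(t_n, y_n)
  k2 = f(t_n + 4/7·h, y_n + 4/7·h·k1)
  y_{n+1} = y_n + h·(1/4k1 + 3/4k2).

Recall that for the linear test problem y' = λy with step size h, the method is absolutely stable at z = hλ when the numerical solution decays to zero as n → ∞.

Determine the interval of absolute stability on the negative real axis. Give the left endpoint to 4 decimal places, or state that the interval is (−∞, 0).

On y'=λy, z=hλ:
  k1=λy_n ⇒ h·k1=z·y_n;  k2=λ(1+4/7z)y_n ⇒ h·k2=z(1+4/7z)y_n
  y_{n+1}/y_n = 1 + 1/4z + 3/4z(1+4/7z) = 1 + z + 3/7z²
  ⇒ R(z) = 1 + z + 3/7z².

Solve |R(x)|<1 on ℝ⁻.
x=-1.22: |R|=0.4179
R=1: x+3/7x²=0 ⇒ x=−7/3=-2.3333; min R=1−1/(4·3/7)=0.4167>−1
Confirm numerically:
  x=-1.860: |R|=0.62269 <1
  x=-1.449: |R|=0.45083 <1
  x=-0.949: |R|=0.43697 <1
  x=-2.511: |R|=1.19119 >1
  x=-2.442: |R|=1.11373 >1
Interval (-2.3333, 0).

(-2.3333, 0).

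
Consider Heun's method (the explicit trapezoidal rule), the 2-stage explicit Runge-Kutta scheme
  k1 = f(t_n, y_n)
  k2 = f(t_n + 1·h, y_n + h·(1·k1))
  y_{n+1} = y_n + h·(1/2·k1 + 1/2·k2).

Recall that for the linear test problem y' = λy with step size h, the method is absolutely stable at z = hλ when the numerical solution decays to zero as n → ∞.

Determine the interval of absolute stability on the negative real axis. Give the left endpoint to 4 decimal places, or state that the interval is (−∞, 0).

z∈(-2.0000,0).

On y'=λy, z=hλ:
  order 2, 2-stage ⇒ R(z)=1+z+z^2/2
  (e.g. R(-1.11)=0.50605, |R|=0.50605)

Solve |R(x)|<1 on ℝ⁻.
x=-1.11: |R|=0.5060
|R(-2)|=1.0000 |R(-1.76)|=0.7888 |R(-1.24)|=0.5288
Bisect:
  x_lo=-2.3142 |R|=1.3635  x_hi=-0.2114 |R|=0.8109
  mid=-1.26280 |R|=0.53453 →hi
  mid=-1.78848 |R|=0.81085 →hi
  mid=-2.05132 |R|=1.05264 →lo
  mid=-1.91990 |R|=0.92311 →hi
  mid=-1.98561 |R|=0.98572 →hi
  mid=-2.01847 |R|=1.01864 →lo
  mid=-2.00204 |R|=1.00204 →lo
  ...
  [-2.00012,-1.99999] ⇒ x*=-2.0000
Interval (-2.0000, 0).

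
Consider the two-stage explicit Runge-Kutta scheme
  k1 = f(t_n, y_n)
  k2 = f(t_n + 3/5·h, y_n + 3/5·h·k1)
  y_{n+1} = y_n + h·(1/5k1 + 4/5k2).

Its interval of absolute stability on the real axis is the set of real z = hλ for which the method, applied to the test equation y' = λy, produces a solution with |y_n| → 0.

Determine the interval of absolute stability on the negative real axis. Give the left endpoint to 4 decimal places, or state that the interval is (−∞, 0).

On y'=λy, z=hλ:
  k1=λy_n ⇒ h·k1=z·y_n;  k2=λ(1+3/5z)y_n ⇒ h·k2=z(1+3/5z)y_n
  y_{n+1}/y_n = 1 + 1/5z + 4/5z(1+3/5z) = 1 + z + 12/25z²
  Hence R(z) = 1 + z + 12/25z².

Find x<0 with |R(x)|<1.
x=-1.15: |R|=0.4848
R=1: x+12/25x²=0 ⇒ x=−25/12=-2.0833; min R=1−1/(4·12/25)=0.4792>−1
Confirm numerically:
  x=-1.933: |R|=0.86051 <1
  x=-0.967: |R|=0.48184 <1
  x=-0.936: |R|=0.48453 <1
  x=-2.389: |R|=1.35051 >1
  x=-2.230: |R|=1.15699 >1
So |R|<1 on (-2.0833, 0).

z∈(-2.0833,0).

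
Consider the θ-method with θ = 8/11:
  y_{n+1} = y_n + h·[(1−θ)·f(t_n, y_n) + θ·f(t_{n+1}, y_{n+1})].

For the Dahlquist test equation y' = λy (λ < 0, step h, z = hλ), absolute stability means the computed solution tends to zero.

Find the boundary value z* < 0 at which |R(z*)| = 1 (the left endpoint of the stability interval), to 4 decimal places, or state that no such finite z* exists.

On y'=λy, z=hλ:
  y_{n+1} = y_n + z·[3/11·y_n + 8/11·y_{n+1}] ⇒ (1 − 8/11z)y_{n+1} = (1 + 3/11z)y_n
  Hence R(z) = (1 + 3/11z)/(1 − 8/11z).

Find x<0 with |R(x)|<1.
x=-1.05: |R|=0.4046
x=-2: |R|=0.1852
x=-10: |R|=0.2088
x=-100: |R|=0.3564
θ=8/11≥1/2 ⇒ |1+3/11x|<|1−8/11x| ∀x<0 ⇒ interval (−∞,0).

unbounded; (−∞, 0).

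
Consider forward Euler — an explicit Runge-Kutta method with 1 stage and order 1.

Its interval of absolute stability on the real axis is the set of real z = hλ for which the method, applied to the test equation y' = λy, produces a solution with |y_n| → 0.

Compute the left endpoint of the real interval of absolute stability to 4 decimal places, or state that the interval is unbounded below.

Test eqn y'=λy, z=hλ:
  order 1, 1-stage ⇒ R(z)=1+z
  (e.g. R(-0.66)=0.34000, |R|=0.34000)

Find x<0 with |R(x)|<1.
x=-0.66: |R|=0.3400
|R(-1.72)|=0.7200 |R(-1.45)|=0.4500 |R(-0.96)|=0.0400
Bisect:
  x_lo=-2.3562 |R|=1.3562  x_hi=-0.2150 |R|=0.7850
  mid=-1.28560 |R|=0.28560 →hi
  mid=-1.82090 |R|=0.82090 →hi
  mid=-2.08855 |R|=1.08855 →lo
  mid=-1.95473 |R|=0.95473 →hi
  mid=-2.02164 |R|=1.02164 →lo
  mid=-1.98818 |R|=0.98818 →hi
  mid=-2.00491 |R|=1.00491 →lo
  mid=-1.99655 |R|=0.99655 →hi
  ...
  [-2.00007,-1.99994] ⇒ x*=-2.0000
So |R|<1 on (-2.0000, 0).

z* = -2.0000.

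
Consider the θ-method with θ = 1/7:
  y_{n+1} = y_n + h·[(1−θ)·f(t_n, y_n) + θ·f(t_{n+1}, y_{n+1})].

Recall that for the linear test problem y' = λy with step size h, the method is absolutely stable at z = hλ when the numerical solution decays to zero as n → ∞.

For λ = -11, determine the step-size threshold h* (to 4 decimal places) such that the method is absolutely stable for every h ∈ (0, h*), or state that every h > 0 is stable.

Set f=λy, z=hλ:
  y_{n+1} = y_n + z·[6/7·y_n + 1/7·y_{n+1}] ⇒ (1 − 1/7z)y_{n+1} = (1 + 6/7z)y_n
  ⇒ R(z) = (1 + 6/7z)/(1 − 1/7z).

Solve |R(x)|<1 on ℝ⁻.
x=-1.75: |R|=0.4000
R=−1: 1+6/7x = −1+1/7x ⇒ -5/7x=2 ⇒ x=2/(-5/7)=-2.8000
Confirm numerically:
  x=-2.393: |R|=0.78335 <1
  x=-2.144: |R|=0.64129 <1
  x=-1.231: |R|=0.04690 <1
  x=-3.353: |R|=1.26707 >1
  x=-2.887: |R|=1.04400 >1
  x=-2.845: |R|=1.02285 >1
Interval (-2.8000, 0).

(-2.8000,0); λ=-11 ⇒ h* = (14/5)/11 = 0.2545.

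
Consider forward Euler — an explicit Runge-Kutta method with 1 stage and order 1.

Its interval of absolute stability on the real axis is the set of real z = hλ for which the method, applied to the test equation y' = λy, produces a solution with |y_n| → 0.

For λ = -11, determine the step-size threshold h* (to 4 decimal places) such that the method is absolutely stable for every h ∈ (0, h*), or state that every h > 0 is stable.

On y'=λy, z=hλ:
  order 1, 1-stage ⇒ R(z)=1+z
  (e.g. R(-0.62)=0.38000, |R|=0.38000)

Boundary: |R(x)|=1, x<0.
x=-0.62: |R|=0.3800
|R(-2.34)|=1.3400 |R(-1.31)|=0.3100 |R(-0.83)|=0.1700
Bisect:
  x_lo=-2.7646 |R|=1.7646  x_hi=-0.0809 |R|=0.9191
  mid=-1.42271 |R|=0.42271 →hi
  mid=-2.09364 |R|=1.09364 →lo
  mid=-1.75818 |R|=0.75818 →hi
  mid=-1.92591 |R|=0.92591 →hi
  mid=-2.00977 |R|=1.00977 →lo
  mid=-1.96784 |R|=0.96784 →hi
  mid=-1.98881 |R|=0.98881 →hi
  mid=-1.99929 |R|=0.99929 →hi
  mid=-2.00453 |R|=1.00453 →lo
  mid=-2.00191 |R|=1.00191 →lo
  ...
  [-2.00011,-1.99995] ⇒ x*=-2.0000
Stable set (-2.0000, 0).

(-2.0000,0); λ=-11 ⇒ h* = 0.1818.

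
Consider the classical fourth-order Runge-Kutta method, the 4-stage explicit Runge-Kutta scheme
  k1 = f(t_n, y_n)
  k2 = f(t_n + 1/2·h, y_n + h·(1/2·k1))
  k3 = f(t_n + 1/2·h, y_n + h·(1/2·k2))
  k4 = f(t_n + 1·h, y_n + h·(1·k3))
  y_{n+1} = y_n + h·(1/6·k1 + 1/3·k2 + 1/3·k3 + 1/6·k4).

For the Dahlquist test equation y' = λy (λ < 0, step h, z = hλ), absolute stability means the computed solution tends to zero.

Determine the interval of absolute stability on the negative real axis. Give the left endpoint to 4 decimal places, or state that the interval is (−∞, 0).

Set f=λy, z=hλ:
  order 4, 4-stage ⇒ R(z)=1+z+z^2/2+z^3/6+z^4/24
  (e.g. R(-1.14)=0.33325, |R|=0.33325)

Solve |R(x)|<1 on ℝ⁻.
x=-1.14: |R|=0.3332
|R(-2.64)|=0.8021 |R(-1.49)|=0.2741 |R(-0.68)|=0.5077
Bisect:
  x_lo=-3.4528 |R|=2.5696  x_hi=-0.2182 |R|=0.8040
  mid=-1.83549 |R|=0.29132 →hi
  mid=-2.64415 |R|=0.80723 →hi
  mid=-3.04847 |R|=1.47492 →lo
  mid=-2.84631 |R|=1.09596 →lo
  mid=-2.74523 |R|=0.94125 →hi
  mid=-2.79577 |R|=1.01591 →lo
  mid=-2.77050 |R|=0.97792 →hi
  mid=-2.78313 |R|=0.99675 →hi
  mid=-2.78945 |R|=1.00628 →lo
  mid=-2.78629 |R|=1.00151 →lo
  ...
  [-2.78530,-2.78511] ⇒ x*=-2.7853
So |R|<1 on (-2.7853, 0).

z∈(-2.7853,0).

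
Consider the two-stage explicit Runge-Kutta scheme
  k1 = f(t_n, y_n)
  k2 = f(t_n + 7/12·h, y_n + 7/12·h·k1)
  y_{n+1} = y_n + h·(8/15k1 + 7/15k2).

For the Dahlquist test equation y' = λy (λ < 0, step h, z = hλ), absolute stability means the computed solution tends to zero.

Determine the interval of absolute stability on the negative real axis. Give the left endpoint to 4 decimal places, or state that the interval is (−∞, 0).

z∈(-3.6735,0).

With y'=λy (z=hλ):
  k1=λy_n ⇒ h·k1=z·y_n;  k2=λ(1+7/12z)y_n ⇒ h·k2=z(1+7/12z)y_n
  y_{n+1}/y_n = 1 + 8/15z + 7/15z(1+7/12z) = 1 + z + 49/180z²
  ⇒ R(z) = 1 + z + 49/180z².

Need |R(x)|<1, x<0.
x=-1.74: |R|=0.0842
R=1: x+49/180x²=0 ⇒ x=−180/49=-3.6735; min R=1−1/(4·49/180)=0.0816>−1
Confirm numerically:
  x=-3.268: |R|=0.63929 <1
  x=-3.127: |R|=0.53482 <1
  x=-2.747: |R|=0.30719 <1
  x=-2.015: |R|=0.09028 <1
  x=-4.051: |R|=1.41633 >1
  x=-3.980: |R|=1.33211 >1
  x=-3.699: |R|=1.02571 >1
Interval (-3.6735, 0).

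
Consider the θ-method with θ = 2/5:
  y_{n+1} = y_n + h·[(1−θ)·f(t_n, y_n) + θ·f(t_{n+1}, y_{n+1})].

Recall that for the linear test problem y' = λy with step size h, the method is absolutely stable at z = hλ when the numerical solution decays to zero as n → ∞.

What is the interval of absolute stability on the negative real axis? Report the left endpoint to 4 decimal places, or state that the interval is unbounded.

z∈(-10.0000,0).

Set f=λy, z=hλ:
  y_{n+1} = y_n + z·[3/5·y_n + 2/5·y_{n+1}] ⇒ (1 − 2/5z)y_{n+1} = (1 + 3/5z)y_n
  Hence R(z) = (1 + 3/5z)/(1 − 2/5z).

Need |R(x)|<1, x<0.
x=-1.46: |R|=0.0783
R=−1: 1+3/5x = −1+2/5x ⇒ -1/5x=2 ⇒ x=2/(-1/5)=-10.0000
Confirm numerically:
  x=-9.475: |R|=0.97808 <1
  x=-8.481: |R|=0.93084 <1
  x=-6.733: |R|=0.82308 <1
  x=-10.436: |R|=1.01685 >1
  x=-10.123: |R|=1.00487 >1
So |R|<1 on (-10.0000, 0).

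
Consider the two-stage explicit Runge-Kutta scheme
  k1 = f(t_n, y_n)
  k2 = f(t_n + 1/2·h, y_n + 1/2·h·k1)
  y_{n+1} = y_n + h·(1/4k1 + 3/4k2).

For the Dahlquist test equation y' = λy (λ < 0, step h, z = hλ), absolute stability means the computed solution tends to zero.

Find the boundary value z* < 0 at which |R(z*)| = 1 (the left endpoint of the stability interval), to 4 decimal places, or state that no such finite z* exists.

left endpoint -2.6667.

Test eqn y'=λy, z=hλ:
  k1=λy_n ⇒ h·k1=z·y_n;  k2=λ(1+1/2z)y_n ⇒ h·k2=z(1+1/2z)y_n
  y_{n+1}/y_n = 1 + 1/4z + 3/4z(1+1/2z) = 1 + z + 3/8z²
  ⇒ R(z) = 1 + z + 3/8z².

Solve |R(x)|<1 on ℝ⁻.
x=-1.31: |R|=0.3335
R=1: x+3/8x²=0 ⇒ x=−8/3=-2.6667; min R=1−1/(4·3/8)=0.3333>−1
Confirm numerically:
  x=-1.834: |R|=0.42733 <1
  x=-1.519: |R|=0.34626 <1
  x=-1.405: |R|=0.33526 <1
  x=-1.305: |R|=0.33363 <1
  x=-3.156: |R|=1.57913 >1
  x=-2.748: |R|=1.08381 >1
Stable set (-2.6667, 0).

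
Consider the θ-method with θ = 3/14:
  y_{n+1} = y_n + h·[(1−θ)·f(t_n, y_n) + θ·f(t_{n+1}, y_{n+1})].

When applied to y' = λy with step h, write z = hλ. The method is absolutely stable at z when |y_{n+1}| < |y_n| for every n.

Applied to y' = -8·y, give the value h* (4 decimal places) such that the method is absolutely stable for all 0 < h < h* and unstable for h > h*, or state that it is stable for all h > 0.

Set f=λy, z=hλ:
  y_{n+1} = y_n + z·[11/14·y_n + 3/14·y_{n+1}] ⇒ (1 − 3/14z)y_{n+1} = (1 + 11/14z)y_n
  R(z) = (1 + 11/14z)/(1 − 3/14z).

Need |R(x)|<1, x<0.
x=-1.76: |R|=0.2780
R=−1: 1+11/14x = −1+3/14x ⇒ -4/7x=2 ⇒ x=2/(-4/7)=-3.5000
Confirm numerically:
  x=-3.333: |R|=0.94433 <1
  x=-2.596: |R|=0.66807 <1
  x=-2.096: |R|=0.44637 <1
  x=-4.067: |R|=1.17312 >1
  x=-3.664: |R|=1.05250 >1
  x=-3.529: |R|=1.00944 >1
Stable set (-3.5000, 0).

(-3.5000,0); λ=-8 ⇒ h* = (7/2)/8 = 0.4375.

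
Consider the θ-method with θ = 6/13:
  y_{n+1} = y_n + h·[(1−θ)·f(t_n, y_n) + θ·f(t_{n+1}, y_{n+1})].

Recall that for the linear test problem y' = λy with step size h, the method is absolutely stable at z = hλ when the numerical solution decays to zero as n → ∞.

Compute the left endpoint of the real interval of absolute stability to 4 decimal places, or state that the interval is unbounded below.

Set f=λy, z=hλ:
  y_{n+1} = y_n + z·[7/13·y_n + 6/13·y_{n+1}] ⇒ (1 − 6/13z)y_{n+1} = (1 + 7/13z)y_n
  ⇒ R(z) = (1 + 7/13z)/(1 − 6/13z).

Solve |R(x)|<1 on ℝ⁻.
x=-0.72: |R|=0.4596
R=−1: 1+7/13x = −1+6/13x ⇒ -1/13x=2 ⇒ x=2/(-1/13)=-26.0000
Confirm numerically:
  x=-22.312: |R|=0.97489 <1
  x=-16.381: |R|=0.91357 <1
  x=-11.088: |R|=0.81249 <1
  x=-26.448: |R|=1.00261 >1
  x=-26.437: |R|=1.00255 >1
  x=-26.133: |R|=1.00078 >1
Stable set (-26.0000, 0).

left endpoint -26.0000.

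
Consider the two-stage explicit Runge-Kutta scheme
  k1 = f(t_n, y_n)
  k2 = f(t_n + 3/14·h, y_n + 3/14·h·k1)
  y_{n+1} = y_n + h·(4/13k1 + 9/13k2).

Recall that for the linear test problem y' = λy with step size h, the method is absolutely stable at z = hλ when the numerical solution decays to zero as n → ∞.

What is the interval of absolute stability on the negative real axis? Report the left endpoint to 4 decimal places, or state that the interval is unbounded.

Set f=λy, z=hλ:
  k1=λy_n ⇒ h·k1=z·y_n;  k2=λ(1+3/14z)y_n ⇒ h·k2=z(1+3/14z)y_n
  y_{n+1}/y_n = 1 + 4/13z + 9/13z(1+3/14z) = 1 + z + 27/182z²
  R(z) = 1 + z + 27/182z².

Solve |R(x)|<1 on ℝ⁻.
x=-1.49: |R|=0.1606
R=1: x+27/182x²=0 ⇒ x=−182/27=-6.7407; min R=1−1/(4·27/182)=-0.6852>−1
Confirm numerically:
  x=-4.809: |R|=0.37815 <1
  x=-3.804: |R|=0.65729 <1
  x=-3.215: |R|=0.68160 <1
  x=-7.180: |R|=1.46788 >1
  x=-7.159: |R|=1.44421 >1
  x=-7.067: |R|=1.34205 >1
So |R|<1 on (-6.7407, 0).

z∈(-6.7407,0).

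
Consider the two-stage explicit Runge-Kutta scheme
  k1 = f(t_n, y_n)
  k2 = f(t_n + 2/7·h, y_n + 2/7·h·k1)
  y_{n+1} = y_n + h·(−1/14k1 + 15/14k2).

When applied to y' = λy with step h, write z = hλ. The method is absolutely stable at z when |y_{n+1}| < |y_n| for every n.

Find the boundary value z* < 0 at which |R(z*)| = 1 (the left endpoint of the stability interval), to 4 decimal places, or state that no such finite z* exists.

On y'=λy, z=hλ:
  k1=λy_n ⇒ h·k1=z·y_n;  k2=λ(1+2/7z)y_n ⇒ h·k2=z(1+2/7z)y_n
  y_{n+1}/y_n = 1 − 1/14z + 15/14z(1+2/7z) = 1 + z + 15/49z²
  Hence R(z) = 1 + z + 15/49z².

Boundary: |R(x)|=1, x<0.
x=-0.72: |R|=0.4387
R=1: x+15/49x²=0 ⇒ x=−49/15=-3.2667; min R=1−1/(4·15/49)=0.1833>−1
Confirm numerically:
  x=-2.847: |R|=0.63425 <1
  x=-2.507: |R|=0.41699 <1
  x=-1.753: |R|=0.18772 <1
  x=-3.613: |R|=1.38305 >1
  x=-3.544: |R|=1.30088 >1
  x=-3.488: |R|=1.23633 >1
Stable set (-3.2667, 0).

z* = -3.2667.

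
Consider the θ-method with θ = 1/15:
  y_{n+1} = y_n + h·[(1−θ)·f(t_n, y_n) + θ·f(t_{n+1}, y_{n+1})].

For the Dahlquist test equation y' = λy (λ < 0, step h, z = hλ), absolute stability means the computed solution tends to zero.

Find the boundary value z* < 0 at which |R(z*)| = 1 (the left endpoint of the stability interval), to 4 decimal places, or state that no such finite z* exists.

With y'=λy (z=hλ):
  y_{n+1} = y_n + z·[14/15·y_n + 1/15·y_{n+1}] ⇒ (1 − 1/15z)y_{n+1} = (1 + 14/15z)y_n
  so R(z) = (1 + 14/15z)/(1 − 1/15z).

Need |R(x)|<1, x<0.
x=-0.95: |R|=0.1066
R=−1: 1+14/15x = −1+1/15x ⇒ -13/15x=2 ⇒ x=2/(-13/15)=-2.3077
Confirm numerically:
  x=-1.739: |R|=0.55834 <1
  x=-1.048: |R|=0.02044 <1
  x=-0.970: |R|=0.08892 <1
  x=-2.846: |R|=1.39213 >1
  x=-2.421: |R|=1.08455 >1
So |R|<1 on (-2.3077, 0).

z* = -2.3077.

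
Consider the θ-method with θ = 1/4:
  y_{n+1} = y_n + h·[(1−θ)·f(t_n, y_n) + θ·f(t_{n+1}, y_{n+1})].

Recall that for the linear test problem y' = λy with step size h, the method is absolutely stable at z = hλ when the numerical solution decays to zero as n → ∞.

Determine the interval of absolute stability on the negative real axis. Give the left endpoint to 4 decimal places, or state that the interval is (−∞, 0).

With y'=λy (z=hλ):
  y_{n+1} = y_n + z·[3/4·y_n + 1/4·y_{n+1}] ⇒ (1 − 1/4z)y_{n+1} = (1 + 3/4z)y_n
  ⇒ R(z) = (1 + 3/4z)/(1 − 1/4z).

Solve |R(x)|<1 on ℝ⁻.
x=-0.66: |R|=0.4335
R=−1: 1+3/4x = −1+1/4x ⇒ -1/2x=2 ⇒ x=2/(-1/2)=-4.0000
Confirm numerically:
  x=-3.552: |R|=0.88136 <1
  x=-2.913: |R|=0.68552 <1
  x=-2.692: |R|=0.60909 <1
  x=-4.588: |R|=1.13694 >1
  x=-4.433: |R|=1.10269 >1
  x=-4.104: |R|=1.02567 >1
Interval (-4.0000, 0).

z∈(-4.0000,0).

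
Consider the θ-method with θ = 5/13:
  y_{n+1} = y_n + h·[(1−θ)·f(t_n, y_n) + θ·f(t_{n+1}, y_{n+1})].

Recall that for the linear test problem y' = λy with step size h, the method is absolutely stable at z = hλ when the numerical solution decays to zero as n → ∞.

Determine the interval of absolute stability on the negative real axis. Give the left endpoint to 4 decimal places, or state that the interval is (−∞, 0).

z∈(-8.6667,0).

With y'=λy (z=hλ):
  y_{n+1} = y_n + z·[8/13·y_n + 5/13·y_{n+1}] ⇒ (1 − 5/13z)y_{n+1} = (1 + 8/13z)y_n
  Hence R(z) = (1 + 8/13z)/(1 − 5/13z).

Find x<0 with |R(x)|<1.
x=-1.67: |R|=0.0169
R=−1: 1+8/13x = −1+5/13x ⇒ -3/13x=2 ⇒ x=2/(-3/13)=-8.6667
Confirm numerically:
  x=-8.360: |R|=0.98321 <1
  x=-7.134: |R|=0.90553 <1
  x=-3.703: |R|=0.52749 <1
  x=-3.620: |R|=0.51318 <1
  x=-9.137: |R|=1.02404 >1
  x=-8.883: |R|=1.01130 >1
  x=-8.785: |R|=1.00624 >1
So |R|<1 on (-8.6667, 0).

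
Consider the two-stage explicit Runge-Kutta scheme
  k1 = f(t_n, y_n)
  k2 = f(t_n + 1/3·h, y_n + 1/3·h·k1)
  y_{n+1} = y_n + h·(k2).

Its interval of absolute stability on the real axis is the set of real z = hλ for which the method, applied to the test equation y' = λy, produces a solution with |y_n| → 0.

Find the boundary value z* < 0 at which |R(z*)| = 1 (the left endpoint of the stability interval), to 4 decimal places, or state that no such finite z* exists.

On y'=λy, z=hλ:
  k1=λy_n ⇒ h·k1=z·y_n;  k2=λ(1+1/3z)y_n ⇒ h·k2=z(1+1/3z)y_n
  y_{n+1}/y_n = 1 + z(1+1/3z) = 1 + z + 1/3z²
  ⇒ R(z) = 1 + z + 1/3z².

Find x<0 with |R(x)|<1.
x=-1.74: |R|=0.2692
R=1: x+1/3x²=0 ⇒ x=−3=-3.0000; min R=1−1/(4·1/3)=0.2500>−1
Confirm numerically:
  x=-2.716: |R|=0.74289 <1
  x=-2.338: |R|=0.48408 <1
  x=-2.293: |R|=0.45962 <1
  x=-1.417: |R|=0.25230 <1
  x=-3.401: |R|=1.45460 >1
  x=-3.328: |R|=1.36386 >1
  x=-3.052: |R|=1.05290 >1
Interval (-3.0000, 0).

left endpoint -3.0000.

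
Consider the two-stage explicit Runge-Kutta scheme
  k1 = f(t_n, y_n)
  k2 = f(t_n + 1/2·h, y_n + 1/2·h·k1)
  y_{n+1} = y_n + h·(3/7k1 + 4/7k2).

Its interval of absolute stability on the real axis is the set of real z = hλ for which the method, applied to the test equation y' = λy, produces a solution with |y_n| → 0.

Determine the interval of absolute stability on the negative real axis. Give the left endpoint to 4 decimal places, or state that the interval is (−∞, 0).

With y'=λy (z=hλ):
  k1=λy_n ⇒ h·k1=z·y_n;  k2=λ(1+1/2z)y_n ⇒ h·k2=z(1+1/2z)y_n
  y_{n+1}/y_n = 1 + 3/7z + 4/7z(1+1/2z) = 1 + z + 2/7z²
  Hence R(z) = 1 + z + 2/7z².

Find x<0 with |R(x)|<1.
x=-0.78: |R|=0.3938
R=1: x+2/7x²=0 ⇒ x=−7/2=-3.5000; min R=1−1/(4·2/7)=0.1250>−1
Confirm numerically:
  x=-3.444: |R|=0.94490 <1
  x=-3.356: |R|=0.86192 <1
  x=-3.139: |R|=0.67623 <1
  x=-2.976: |R|=0.55445 <1
  x=-3.869: |R|=1.40790 >1
  x=-3.602: |R|=1.10497 >1
So |R|<1 on (-3.5000, 0).

z∈(-3.5000,0).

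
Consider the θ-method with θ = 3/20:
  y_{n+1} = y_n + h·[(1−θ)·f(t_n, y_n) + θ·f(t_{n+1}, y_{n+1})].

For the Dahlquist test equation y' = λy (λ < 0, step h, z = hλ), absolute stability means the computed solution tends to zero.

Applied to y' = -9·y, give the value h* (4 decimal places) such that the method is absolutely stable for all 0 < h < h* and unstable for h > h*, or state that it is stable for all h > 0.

Test eqn y'=λy, z=hλ:
  y_{n+1} = y_n + z·[17/20·y_n + 3/20·y_{n+1}] ⇒ (1 − 3/20z)y_{n+1} = (1 + 17/20z)y_n
  R(z) = (1 + 17/20z)/(1 − 3/20z).

Boundary: |R(x)|=1, x<0.
x=-1.58: |R|=0.2773
R=−1: 1+17/20x = −1+3/20x ⇒ -7/10x=2 ⇒ x=2/(-7/10)=-2.8571
Confirm numerically:
  x=-2.132: |R|=0.61540 <1
  x=-1.531: |R|=0.24507 <1
  x=-1.482: |R|=0.21247 <1
  x=-1.449: |R|=0.19029 <1
  x=-3.375: |R|=1.24066 >1
  x=-3.073: |R|=1.10343 >1
Stable set (-2.8571, 0).

(-2.8571,0); λ=-9 ⇒ h* = (20/7)/9 = 0.3175.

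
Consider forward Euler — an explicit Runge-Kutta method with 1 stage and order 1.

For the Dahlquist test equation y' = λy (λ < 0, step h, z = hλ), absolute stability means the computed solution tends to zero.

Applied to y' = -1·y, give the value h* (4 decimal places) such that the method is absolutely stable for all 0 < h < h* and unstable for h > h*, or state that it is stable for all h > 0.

With y'=λy (z=hλ):
  order 1, 1-stage ⇒ R(z)=1+z
  (e.g. R(-0.68)=0.32000, |R|=0.32000)

Boundary: |R(x)|=1, x<0.
x=-0.68: |R|=0.3200
|R(-1.11)|=0.1100 |R(-1.03)|=0.0300 |R(-0.67)|=0.3300
Bisect:
  x_lo=-2.5606 |R|=1.5606  x_hi=-0.2481 |R|=0.7519
  mid=-1.40434 |R|=0.40434 →hi
  mid=-1.98246 |R|=0.98246 →hi
  mid=-2.27153 |R|=1.27153 →lo
  mid=-2.12700 |R|=1.12700 →lo
  mid=-2.05473 |R|=1.05473 →lo
  mid=-2.01860 |R|=1.01860 →lo
  mid=-2.00053 |R|=1.00053 →lo
  ...
  [-2.00011,-1.99997] ⇒ x*=-2.0000
Interval (-2.0000, 0).

(-2.0000,0); λ=-1 ⇒ h* = 2.0000.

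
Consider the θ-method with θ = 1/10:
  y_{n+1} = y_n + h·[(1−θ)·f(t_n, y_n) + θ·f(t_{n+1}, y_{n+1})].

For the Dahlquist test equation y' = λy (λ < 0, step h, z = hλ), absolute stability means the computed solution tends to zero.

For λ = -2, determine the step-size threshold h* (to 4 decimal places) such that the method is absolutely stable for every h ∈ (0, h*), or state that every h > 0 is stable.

With y'=λy (z=hλ):
  y_{n+1} = y_n + z·[9/10·y_n + 1/10·y_{n+1}] ⇒ (1 − 1/10z)y_{n+1} = (1 + 9/10z)y_n
  so R(z) = (1 + 9/10z)/(1 − 1/10z).

Boundary: |R(x)|=1, x<0.
x=-0.77: |R|=0.2851
R=−1: 1+9/10x = −1+1/10x ⇒ -4/5x=2 ⇒ x=2/(-4/5)=-2.5000
Confirm numerically:
  x=-2.425: |R|=0.95171 <1
  x=-2.395: |R|=0.93223 <1
  x=-2.258: |R|=0.84206 <1
  x=-1.660: |R|=0.42367 <1
  x=-3.098: |R|=1.36525 >1
  x=-3.069: |R|=1.34831 >1
  x=-2.593: |R|=1.05908 >1
Stable set (-2.5000, 0).

(-2.5000,0); λ=-2 ⇒ h* = (5/2)/2 = 1.2500.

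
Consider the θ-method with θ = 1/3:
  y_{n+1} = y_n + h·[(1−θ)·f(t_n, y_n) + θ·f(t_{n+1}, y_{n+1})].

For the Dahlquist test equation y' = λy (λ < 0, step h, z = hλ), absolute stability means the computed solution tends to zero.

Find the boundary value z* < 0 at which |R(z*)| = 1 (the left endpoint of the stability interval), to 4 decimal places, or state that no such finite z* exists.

z* = -6.0000.

With y'=λy (z=hλ):
  y_{n+1} = y_n + z·[2/3·y_n + 1/3·y_{n+1}] ⇒ (1 − 1/3z)y_{n+1} = (1 + 2/3z)y_n
  so R(z) = (1 + 2/3z)/(1 − 1/3z).

Need |R(x)|<1, x<0.
x=-1.47: |R|=0.0134
R=−1: 1+2/3x = −1+1/3x ⇒ -1/3x=2 ⇒ x=2/(-1/3)=-6.0000
Confirm numerically:
  x=-5.129: |R|=0.89285 <1
  x=-4.792: |R|=0.84497 <1
  x=-4.092: |R|=0.73096 <1
  x=-6.576: |R|=1.06015 >1
  x=-6.218: |R|=1.02365 >1
So |R|<1 on (-6.0000, 0).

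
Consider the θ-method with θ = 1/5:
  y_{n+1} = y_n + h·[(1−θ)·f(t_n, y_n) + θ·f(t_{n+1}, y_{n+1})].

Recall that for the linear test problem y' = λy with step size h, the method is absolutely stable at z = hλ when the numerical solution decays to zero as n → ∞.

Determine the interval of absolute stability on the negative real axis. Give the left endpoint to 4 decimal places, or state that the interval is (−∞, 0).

(-3.3333, 0).

With y'=λy (z=hλ):
  y_{n+1} = y_n + z·[4/5·y_n + 1/5·y_{n+1}] ⇒ (1 − 1/5z)y_{n+1} = (1 + 4/5z)y_n
  so R(z) = (1 + 4/5z)/(1 − 1/5z).

Find x<0 with |R(x)|<1.
x=-0.3: |R|=0.7170
R=−1: 1+4/5x = −1+1/5x ⇒ -3/5x=2 ⇒ x=2/(-3/5)=-3.3333
Confirm numerically:
  x=-3.281: |R|=0.98104 <1
  x=-2.898: |R|=0.83464 <1
  x=-2.842: |R|=0.81204 <1
  x=-2.319: |R|=0.58423 <1
  x=-3.714: |R|=1.13105 >1
  x=-3.678: |R|=1.11915 >1
Interval (-3.3333, 0).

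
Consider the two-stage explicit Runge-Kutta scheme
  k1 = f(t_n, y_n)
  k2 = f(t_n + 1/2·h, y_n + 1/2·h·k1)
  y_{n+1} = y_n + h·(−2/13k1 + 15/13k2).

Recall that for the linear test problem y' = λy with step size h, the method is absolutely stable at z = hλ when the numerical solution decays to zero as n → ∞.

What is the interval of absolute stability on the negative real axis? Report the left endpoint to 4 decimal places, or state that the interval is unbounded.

Test eqn y'=λy, z=hλ:
  k1=λy_n ⇒ h·k1=z·y_n;  k2=λ(1+1/2z)y_n ⇒ h·k2=z(1+1/2z)y_n
  y_{n+1}/y_n = 1 − 2/13z + 15/13z(1+1/2z) = 1 + z + 15/26z²
  Hence R(z) = 1 + z + 15/26z².

Need |R(x)|<1, x<0.
x=-1: |R|=0.5769
R=1: x+15/26x²=0 ⇒ x=−26/15=-1.7333; min R=1−1/(4·15/26)=0.5667>−1
Confirm numerically:
  x=-1.507: |R|=0.80322 <1
  x=-1.137: |R|=0.60883 <1
  x=-1.055: |R|=0.58713 <1
  x=-2.310: |R|=1.76852 >1
  x=-2.170: |R|=1.54667 >1
  x=-1.885: |R|=1.16494 >1
Interval (-1.7333, 0).

z∈(-1.7333,0).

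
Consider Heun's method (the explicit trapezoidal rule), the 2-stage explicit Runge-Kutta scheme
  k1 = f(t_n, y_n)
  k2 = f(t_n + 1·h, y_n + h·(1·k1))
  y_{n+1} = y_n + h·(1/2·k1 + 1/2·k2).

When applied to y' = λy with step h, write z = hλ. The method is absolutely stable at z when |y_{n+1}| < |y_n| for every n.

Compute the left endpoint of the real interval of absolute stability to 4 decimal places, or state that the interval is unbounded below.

z* = -2.0000.

On y'=λy, z=hλ:
  order 2, 2-stage ⇒ R(z)=1+z+z^2/2
  (e.g. R(-1.7)=0.74500, |R|=0.74500)

Find x<0 with |R(x)|<1.
x=-1.7: |R|=0.7450
|R(-2.34)|=1.3978 |R(-1.79)|=0.8121 |R(-1.62)|=0.6922
Bisect:
  x_lo=-2.4952 |R|=1.6178  x_hi=-0.0700 |R|=0.9324
  mid=-1.28263 |R|=0.53994 →hi
  mid=-1.88893 |R|=0.89509 →hi
  mid=-2.19208 |R|=1.21052 →lo
  mid=-2.04050 |R|=1.04132 →lo
  mid=-1.96471 |R|=0.96534 →hi
  mid=-2.00261 |R|=1.00261 →lo
  mid=-1.98366 |R|=0.98379 →hi
  mid=-1.99313 |R|=0.99316 →hi
  mid=-1.99787 |R|=0.99787 →hi
  mid=-2.00024 |R|=1.00024 →lo
  ...
  [-2.00009,-1.99994] ⇒ x*=-2.0000
So |R|<1 on (-2.0000, 0).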